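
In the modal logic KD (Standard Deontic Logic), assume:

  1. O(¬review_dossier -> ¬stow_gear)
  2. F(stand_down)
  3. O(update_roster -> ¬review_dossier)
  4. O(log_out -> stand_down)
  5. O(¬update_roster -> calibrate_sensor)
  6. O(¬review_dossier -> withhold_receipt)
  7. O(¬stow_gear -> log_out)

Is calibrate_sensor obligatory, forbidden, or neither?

Obligatory

F(stand_down) at premise 2 means O(¬stand_down).
The contrapositive of premise 4 (O(log_out -> stand_down)) is O(¬stand_down -> ¬log_out), and O(¬stand_down) is already established, so O(¬log_out).
The contrapositive of premise 7 (O(¬stow_gear -> log_out)) is O(¬log_out -> stow_gear), and O(¬log_out) is already established, so O(stow_gear).
The contrapositive of premise 1 (O(¬review_dossier -> ¬stow_gear)) is O(stow_gear -> review_dossier), and O(stow_gear) is already established, so O(review_dossier).
The contrapositive of premise 3 (O(update_roster -> ¬review_dossier)) is O(review_dossier -> ¬update_roster), and O(review_dossier) is already established, so O(¬update_roster).
From O(¬update_roster) and premise 5, O(¬update_roster -> calibrate_sensor), we obtain O(calibrate_sensor).
Premise 6 does not contribute to this derivation.
Hence calibrate_sensor is obligatory.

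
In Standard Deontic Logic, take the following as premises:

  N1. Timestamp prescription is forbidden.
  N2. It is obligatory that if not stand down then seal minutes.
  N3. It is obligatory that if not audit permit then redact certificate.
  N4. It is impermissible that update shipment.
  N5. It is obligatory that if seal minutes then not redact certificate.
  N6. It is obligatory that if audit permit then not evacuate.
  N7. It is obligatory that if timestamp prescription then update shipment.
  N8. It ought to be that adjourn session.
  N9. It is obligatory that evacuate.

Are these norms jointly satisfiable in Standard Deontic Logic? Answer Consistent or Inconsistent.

Premise 7 is O(timestamp_prescription → update_shipment), but O(timestamp_prescription) is not derivable from the premises, so it does not yield O(update_shipment).
So O(update_shipment) is not derivable, and the apparent clash with O(¬update_shipment) does not arise.
A world satisfying every obligation exists (e.g. adjourn_session=true, audit_permit=false, evacuate=true, redact_certificate=true, seal_minutes=false, stand_down=true, timestamp_prescription=false, update_shipment=false); no atom is both obligatory and forbidden, so the set is consistent.

Consistent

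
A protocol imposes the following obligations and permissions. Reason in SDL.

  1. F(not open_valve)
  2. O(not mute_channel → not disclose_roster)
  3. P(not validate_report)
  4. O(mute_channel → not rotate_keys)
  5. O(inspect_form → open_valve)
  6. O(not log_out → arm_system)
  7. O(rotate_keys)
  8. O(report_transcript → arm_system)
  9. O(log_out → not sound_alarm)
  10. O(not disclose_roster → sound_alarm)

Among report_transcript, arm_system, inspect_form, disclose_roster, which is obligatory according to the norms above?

From premise 7 we have O(rotate_keys).
Premise 4, O(mute_channel → not rotate_keys), contraposes to O(rotate_keys → not mute_channel); with O(rotate_keys) we get O(not mute_channel).
From O(not mute_channel) and premise 2, O(not mute_channel → not disclose_roster), we obtain O(not disclose_roster).
Premise 10 is O(not disclose_roster → sound_alarm); since O(not disclose_roster), deontic closure gives O(sound_alarm).
The contrapositive of premise 9 (O(log_out → not sound_alarm)) is O(sound_alarm → not log_out), and O(sound_alarm) is already established, so O(not log_out).
With premise 6, O(not log_out → arm_system), the K-axiom yields O(arm_system).
So O(arm_system) holds — arm_system is obligatory. None of the other listed options is made obligatory by any chain of premises.

arm_system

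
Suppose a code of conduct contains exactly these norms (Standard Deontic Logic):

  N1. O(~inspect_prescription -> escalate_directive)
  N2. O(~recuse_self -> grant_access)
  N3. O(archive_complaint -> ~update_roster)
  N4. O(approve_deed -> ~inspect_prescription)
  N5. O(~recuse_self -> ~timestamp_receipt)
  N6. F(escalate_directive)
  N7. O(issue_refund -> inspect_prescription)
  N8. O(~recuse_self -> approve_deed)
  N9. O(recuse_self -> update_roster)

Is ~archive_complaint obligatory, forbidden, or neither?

F(escalate_directive) at premise 6 means O(~escalate_directive).
Premise 1 is O(~inspect_prescription -> escalate_directive); contrapositively O(~escalate_directive -> inspect_prescription). Since O(~escalate_directive) holds, K gives O(inspect_prescription).
Premise 4 is O(approve_deed -> ~inspect_prescription); contrapositively O(inspect_prescription -> ~approve_deed). Since O(inspect_prescription) holds, K gives O(~approve_deed).
Premise 8 is O(~recuse_self -> approve_deed); contrapositively O(~approve_deed -> recuse_self). Since O(~approve_deed) holds, K gives O(recuse_self).
Premise 9 is O(recuse_self -> update_roster); since O(recuse_self), deontic closure gives O(update_roster).
The contrapositive of premise 3 (O(archive_complaint -> ~update_roster)) is O(update_roster -> ~archive_complaint), and O(update_roster) is already established, so O(~archive_complaint).
Premises 2, 5, 7 do not contribute to this derivation.
Hence ~archive_complaint is obligatory.

Obligatory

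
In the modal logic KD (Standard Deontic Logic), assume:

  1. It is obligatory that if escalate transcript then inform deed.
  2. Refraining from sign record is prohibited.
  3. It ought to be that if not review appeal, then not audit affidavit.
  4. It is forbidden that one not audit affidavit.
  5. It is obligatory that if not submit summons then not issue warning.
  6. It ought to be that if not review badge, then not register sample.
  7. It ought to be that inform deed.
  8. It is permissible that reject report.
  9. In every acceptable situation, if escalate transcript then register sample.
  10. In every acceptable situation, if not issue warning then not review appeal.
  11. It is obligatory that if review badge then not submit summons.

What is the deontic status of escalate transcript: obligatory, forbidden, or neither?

Forbidden

F(¬audit_affidavit) at premise 4 means O(audit_affidavit).
Premise 3, O(¬review_appeal → ¬audit_affidavit), contraposes to O(audit_affidavit → review_appeal); with O(audit_affidavit) we get O(review_appeal).
Premise 10, O(¬issue_warning → ¬review_appeal), contraposes to O(review_appeal → issue_warning); with O(review_appeal) we get O(issue_warning).
Premise 5 is O(¬submit_summons → ¬issue_warning); contrapositively O(issue_warning → submit_summons). Since O(issue_warning) holds, K gives O(submit_summons).
The contrapositive of premise 11 (O(review_badge → ¬submit_summons)) is O(submit_summons → ¬review_badge), and O(submit_summons) is already established, so O(¬review_badge).
With premise 6, O(¬review_badge → ¬register_sample), the K-axiom yields O(¬register_sample).
The contrapositive of premise 9 (O(escalate_transcript → register_sample)) is O(¬register_sample → ¬escalate_transcript), and O(¬register_sample) is already established, so O(¬escalate_transcript).
Premises 1, 2, 7, 8 do not contribute to this derivation.
Thus O(¬escalate_transcript), which is F(escalate_transcript): escalate_transcript is forbidden.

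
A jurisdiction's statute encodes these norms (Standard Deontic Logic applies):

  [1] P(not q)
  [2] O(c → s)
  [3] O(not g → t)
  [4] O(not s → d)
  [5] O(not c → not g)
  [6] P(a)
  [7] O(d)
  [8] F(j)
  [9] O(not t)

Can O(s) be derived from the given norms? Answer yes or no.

Yes

Premise 9 gives O(not t).
Premise 3, O(not g → t), contraposes to O(not t → g); with O(not t) we get O(g).
The contrapositive of premise 5 (O(not c → not g)) is O(g → c), and O(g) is already established, so O(c).
Premise 2 is O(c → s); since O(c), deontic closure gives O(s).
Premises 1, 4, 6, 7, 8 do not contribute to this derivation.
So O(s) follows.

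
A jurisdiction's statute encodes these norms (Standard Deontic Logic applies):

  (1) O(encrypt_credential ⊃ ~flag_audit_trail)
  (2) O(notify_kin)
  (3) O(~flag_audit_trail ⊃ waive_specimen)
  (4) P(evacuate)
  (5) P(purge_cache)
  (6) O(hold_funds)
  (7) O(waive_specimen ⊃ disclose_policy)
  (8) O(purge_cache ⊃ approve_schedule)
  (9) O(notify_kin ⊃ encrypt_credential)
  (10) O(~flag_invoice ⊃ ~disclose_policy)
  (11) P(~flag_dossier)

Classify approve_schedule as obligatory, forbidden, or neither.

Premise 8 is O(purge_cache ⊃ approve_schedule), but O(purge_cache) is not derivable from the premises (the permission P(purge_cache) asserts only ~O(~purge_cache), not O(purge_cache)), so it does not yield O(approve_schedule).
No premise or chain of K-axiom applications forces O(approve_schedule), and none forces O(~approve_schedule). So approve_schedule is neither obligatory nor forbidden under these norms.

Neither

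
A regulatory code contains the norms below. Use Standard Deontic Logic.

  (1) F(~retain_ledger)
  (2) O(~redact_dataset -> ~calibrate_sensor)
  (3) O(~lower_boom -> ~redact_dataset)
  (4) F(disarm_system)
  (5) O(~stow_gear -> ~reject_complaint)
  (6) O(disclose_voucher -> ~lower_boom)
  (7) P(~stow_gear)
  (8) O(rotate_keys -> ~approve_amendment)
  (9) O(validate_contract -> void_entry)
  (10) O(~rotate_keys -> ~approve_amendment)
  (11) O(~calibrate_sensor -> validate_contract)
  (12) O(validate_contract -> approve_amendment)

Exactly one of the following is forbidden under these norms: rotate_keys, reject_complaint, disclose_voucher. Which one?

Premises 10 and 8 cover both cases: O(~rotate_keys -> ~approve_amendment) and O(rotate_keys -> ~approve_amendment). Since ~rotate_keys ∨ rotate_keys is a tautology, O(~approve_amendment) follows.
The contrapositive of premise 12 (O(validate_contract -> approve_amendment)) is O(~approve_amendment -> ~validate_contract), and O(~approve_amendment) is already established, so O(~validate_contract).
Premise 11, O(~calibrate_sensor -> validate_contract), contraposes to O(~validate_contract -> calibrate_sensor); with O(~validate_contract) we get O(calibrate_sensor).
The contrapositive of premise 2 (O(~redact_dataset -> ~calibrate_sensor)) is O(calibrate_sensor -> redact_dataset), and O(calibrate_sensor) is already established, so O(redact_dataset).
Premise 3, O(~lower_boom -> ~redact_dataset), contraposes to O(redact_dataset -> lower_boom); with O(redact_dataset) we get O(lower_boom).
The contrapositive of premise 6 (O(disclose_voucher -> ~lower_boom)) is O(lower_boom -> ~disclose_voucher), and O(lower_boom) is already established, so O(~disclose_voucher).
So O(~disclose_voucher) holds, i.e. disclose_voucher is forbidden. None of the other listed options is forbidden under the premises.

disclose_voucher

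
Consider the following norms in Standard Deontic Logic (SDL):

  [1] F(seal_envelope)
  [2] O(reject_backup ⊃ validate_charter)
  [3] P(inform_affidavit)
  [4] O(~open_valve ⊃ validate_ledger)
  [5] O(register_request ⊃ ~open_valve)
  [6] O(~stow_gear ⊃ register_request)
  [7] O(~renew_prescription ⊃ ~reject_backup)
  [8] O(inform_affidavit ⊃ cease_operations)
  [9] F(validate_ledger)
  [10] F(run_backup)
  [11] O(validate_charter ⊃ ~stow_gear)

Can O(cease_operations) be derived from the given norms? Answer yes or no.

Premise 8 is O(inform_affidavit ⊃ cease_operations), but O(inform_affidavit) is not derivable from the premises (the permission P(inform_affidavit) asserts only ~O(~inform_affidavit), not O(inform_affidavit)), so it does not yield O(cease_operations).
No other premise forces O(cease_operations). An ideal world satisfying every premise can still have cease_operations false, so O(cease_operations) is not derivable.

No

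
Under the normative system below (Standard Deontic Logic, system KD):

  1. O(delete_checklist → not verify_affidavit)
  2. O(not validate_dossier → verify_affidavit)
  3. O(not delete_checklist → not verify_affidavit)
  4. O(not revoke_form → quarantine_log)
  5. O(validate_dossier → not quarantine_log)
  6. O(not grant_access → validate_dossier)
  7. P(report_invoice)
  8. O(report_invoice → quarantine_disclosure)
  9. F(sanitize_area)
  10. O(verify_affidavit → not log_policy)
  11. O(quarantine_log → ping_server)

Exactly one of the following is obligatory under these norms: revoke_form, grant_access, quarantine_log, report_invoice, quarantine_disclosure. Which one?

revoke_form

By case analysis on not delete_checklist: premise 3 gives O(not delete_checklist → not verify_affidavit) and premise 1 gives O(delete_checklist → not verify_affidavit), so O(not verify_affidavit) either way.
The contrapositive of premise 2 (O(not validate_dossier → verify_affidavit)) is O(not verify_affidavit → validate_dossier), and O(not verify_affidavit) is already established, so O(validate_dossier).
From O(validate_dossier) and premise 5, O(validate_dossier → not quarantine_log), we obtain O(not quarantine_log).
Premise 4, O(not revoke_form → quarantine_log), contraposes to O(not quarantine_log → revoke_form); with O(not quarantine_log) we get O(revoke_form).
So O(revoke_form) holds — revoke_form is obligatory. None of the other listed options is made obligatory by any chain of premises.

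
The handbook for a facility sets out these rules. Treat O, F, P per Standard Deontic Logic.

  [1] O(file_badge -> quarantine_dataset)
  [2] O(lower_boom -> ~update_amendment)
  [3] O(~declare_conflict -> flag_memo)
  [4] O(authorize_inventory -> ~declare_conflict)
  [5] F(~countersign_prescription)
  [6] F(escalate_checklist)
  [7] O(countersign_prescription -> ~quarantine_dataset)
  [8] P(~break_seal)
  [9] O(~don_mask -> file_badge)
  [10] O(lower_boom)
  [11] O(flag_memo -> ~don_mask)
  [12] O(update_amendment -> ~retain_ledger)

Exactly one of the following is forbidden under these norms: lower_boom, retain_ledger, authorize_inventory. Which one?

Premise 5, F(~countersign_prescription), is equivalent to O(countersign_prescription).
Premise 7 is O(countersign_prescription -> ~quarantine_dataset); since O(countersign_prescription), deontic closure gives O(~quarantine_dataset).
The contrapositive of premise 1 (O(file_badge -> quarantine_dataset)) is O(~quarantine_dataset -> ~file_badge), and O(~quarantine_dataset) is already established, so O(~file_badge).
The contrapositive of premise 9 (O(~don_mask -> file_badge)) is O(~file_badge -> don_mask), and O(~file_badge) is already established, so O(don_mask).
Premise 11 is O(flag_memo -> ~don_mask); contrapositively O(don_mask -> ~flag_memo). Since O(don_mask) holds, K gives O(~flag_memo).
Premise 3 is O(~declare_conflict -> flag_memo); contrapositively O(~flag_memo -> declare_conflict). Since O(~flag_memo) holds, K gives O(declare_conflict).
Premise 4, O(authorize_inventory -> ~declare_conflict), contraposes to O(declare_conflict -> ~authorize_inventory); with O(declare_conflict) we get O(~authorize_inventory).
So O(~authorize_inventory) holds, i.e. authorize_inventory is forbidden. None of the other listed options is forbidden under the premises.

authorize_inventory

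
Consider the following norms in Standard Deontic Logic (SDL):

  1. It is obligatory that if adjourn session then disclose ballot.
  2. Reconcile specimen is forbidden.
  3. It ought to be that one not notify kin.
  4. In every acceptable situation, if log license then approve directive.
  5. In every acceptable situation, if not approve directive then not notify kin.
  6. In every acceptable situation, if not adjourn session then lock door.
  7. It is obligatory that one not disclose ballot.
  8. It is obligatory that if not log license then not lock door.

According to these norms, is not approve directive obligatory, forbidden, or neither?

Premise 7 gives O(¬disclose_ballot).
Premise 1 is O(adjourn_session → disclose_ballot); contrapositively O(¬disclose_ballot → ¬adjourn_session). Since O(¬disclose_ballot) holds, K gives O(¬adjourn_session).
Premise 6 is O(¬adjourn_session → lock_door); since O(¬adjourn_session), deontic closure gives O(lock_door).
Premise 8, O(¬log_license → ¬lock_door), contraposes to O(lock_door → log_license); with O(lock_door) we get O(log_license).
With premise 4, O(log_license → approve_directive), the K-axiom yields O(approve_directive).
Premises 2, 3, 5 do not contribute to this derivation.
Thus O(approve_directive), which is F(¬approve_directive): ¬approve_directive is forbidden.

Forbidden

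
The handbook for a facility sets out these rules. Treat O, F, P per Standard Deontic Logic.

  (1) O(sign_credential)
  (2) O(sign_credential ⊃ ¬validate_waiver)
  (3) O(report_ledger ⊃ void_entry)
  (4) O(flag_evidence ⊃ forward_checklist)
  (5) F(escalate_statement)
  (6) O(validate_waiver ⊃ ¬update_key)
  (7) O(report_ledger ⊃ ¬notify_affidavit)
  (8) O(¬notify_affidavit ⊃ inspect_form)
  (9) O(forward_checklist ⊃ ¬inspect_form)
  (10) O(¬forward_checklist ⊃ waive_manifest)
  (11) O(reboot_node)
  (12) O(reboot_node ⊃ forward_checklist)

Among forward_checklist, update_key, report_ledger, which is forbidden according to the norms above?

report_ledger

Premise 11 gives O(reboot_node).
With premise 12, O(reboot_node ⊃ forward_checklist), the K-axiom yields O(forward_checklist).
From O(forward_checklist) and premise 9, O(forward_checklist ⊃ ¬inspect_form), we obtain O(¬inspect_form).
Premise 8, O(¬notify_affidavit ⊃ inspect_form), contraposes to O(¬inspect_form ⊃ notify_affidavit); with O(¬inspect_form) we get O(notify_affidavit).
The contrapositive of premise 7 (O(report_ledger ⊃ ¬notify_affidavit)) is O(notify_affidavit ⊃ ¬report_ledger), and O(notify_affidavit) is already established, so O(¬report_ledger).
So O(¬report_ledger) holds, i.e. report_ledger is forbidden. None of the other listed options is forbidden under the premises.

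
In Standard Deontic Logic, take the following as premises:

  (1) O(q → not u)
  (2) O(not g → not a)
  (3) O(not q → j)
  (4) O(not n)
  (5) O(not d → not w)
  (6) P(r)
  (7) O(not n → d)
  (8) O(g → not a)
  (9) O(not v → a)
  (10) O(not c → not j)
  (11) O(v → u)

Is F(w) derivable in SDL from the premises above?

Premise 5 is O(not d → not w), but O(not d) is not derivable from the premises, so it does not yield O(not w).
No other premise forces O(not w). An ideal world satisfying every premise can still have w true, so F(w) is not derivable.

No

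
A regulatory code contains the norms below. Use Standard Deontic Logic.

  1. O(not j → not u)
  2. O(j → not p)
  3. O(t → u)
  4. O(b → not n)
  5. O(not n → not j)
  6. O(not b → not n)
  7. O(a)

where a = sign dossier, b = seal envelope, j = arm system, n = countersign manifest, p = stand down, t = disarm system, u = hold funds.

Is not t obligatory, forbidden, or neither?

Premises 4 and 6 are O(b → not n) and O(not b → not n); every ideal world satisfies b or not b, so in either case not n holds — hence O(not n).
With premise 5, O(not n → not j), the K-axiom yields O(not j).
Applying K to premise 1 (O(not j → not u)) and O(not j) yields O(not u).
Premise 3 is O(t → u); contrapositively O(not u → not t). Since O(not u) holds, K gives O(not t).
Premises 2, 7 do not contribute to this derivation.
Hence not t is obligatory.

Obligatory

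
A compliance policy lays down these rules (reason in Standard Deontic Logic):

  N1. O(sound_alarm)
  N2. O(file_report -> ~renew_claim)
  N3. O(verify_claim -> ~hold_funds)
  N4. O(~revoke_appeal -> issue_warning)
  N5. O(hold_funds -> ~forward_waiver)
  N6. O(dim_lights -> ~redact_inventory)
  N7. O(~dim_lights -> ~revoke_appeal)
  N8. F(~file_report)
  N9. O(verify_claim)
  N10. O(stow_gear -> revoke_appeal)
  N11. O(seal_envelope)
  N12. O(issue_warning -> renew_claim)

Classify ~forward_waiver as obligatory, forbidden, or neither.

Premise 5 is O(hold_funds -> ~forward_waiver), but O(hold_funds) is not derivable from the premises, so it does not yield O(~forward_waiver).
No premise or chain of K-axiom applications forces O(~forward_waiver), and none forces O(forward_waiver). So ~forward_waiver is neither obligatory nor forbidden under these norms.

Neither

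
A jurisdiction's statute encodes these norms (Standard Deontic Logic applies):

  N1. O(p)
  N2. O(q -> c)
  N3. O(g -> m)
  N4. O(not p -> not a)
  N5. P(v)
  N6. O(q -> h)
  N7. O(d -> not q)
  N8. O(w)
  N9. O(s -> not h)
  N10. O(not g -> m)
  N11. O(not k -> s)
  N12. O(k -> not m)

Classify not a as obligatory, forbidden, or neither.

Premise 4 is O(not p -> not a), but O(not p) is not derivable from the premises, so it does not yield O(not a).
No premise or chain of K-axiom applications forces O(not a), and none forces O(a). So not a is neither obligatory nor forbidden under these norms.

Neither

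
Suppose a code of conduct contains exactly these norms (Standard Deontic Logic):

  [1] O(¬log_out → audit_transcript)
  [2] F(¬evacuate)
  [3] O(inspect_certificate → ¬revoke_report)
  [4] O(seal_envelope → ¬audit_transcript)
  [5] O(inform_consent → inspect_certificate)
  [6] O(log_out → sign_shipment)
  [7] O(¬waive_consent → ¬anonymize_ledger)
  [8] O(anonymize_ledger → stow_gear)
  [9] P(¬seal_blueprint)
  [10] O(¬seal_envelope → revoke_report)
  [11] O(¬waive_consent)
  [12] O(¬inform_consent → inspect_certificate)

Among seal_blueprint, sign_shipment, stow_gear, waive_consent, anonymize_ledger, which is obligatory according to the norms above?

Premises 5 and 12 cover both cases: O(inform_consent → inspect_certificate) and O(¬inform_consent → inspect_certificate). Since inform_consent ∨ ¬inform_consent is a tautology, O(inspect_certificate) follows.
From O(inspect_certificate) and premise 3, O(inspect_certificate → ¬revoke_report), we obtain O(¬revoke_report).
The contrapositive of premise 10 (O(¬seal_envelope → revoke_report)) is O(¬revoke_report → seal_envelope), and O(¬revoke_report) is already established, so O(seal_envelope).
From O(seal_envelope) and premise 4, O(seal_envelope → ¬audit_transcript), we obtain O(¬audit_transcript).
Premise 1, O(¬log_out → audit_transcript), contraposes to O(¬audit_transcript → log_out); with O(¬audit_transcript) we get O(log_out).
Applying K to premise 6 (O(log_out → sign_shipment)) and O(log_out) yields O(sign_shipment).
So O(sign_shipment) holds — sign_shipment is obligatory. None of the other listed options is made obligatory by any chain of premises.

sign_shipment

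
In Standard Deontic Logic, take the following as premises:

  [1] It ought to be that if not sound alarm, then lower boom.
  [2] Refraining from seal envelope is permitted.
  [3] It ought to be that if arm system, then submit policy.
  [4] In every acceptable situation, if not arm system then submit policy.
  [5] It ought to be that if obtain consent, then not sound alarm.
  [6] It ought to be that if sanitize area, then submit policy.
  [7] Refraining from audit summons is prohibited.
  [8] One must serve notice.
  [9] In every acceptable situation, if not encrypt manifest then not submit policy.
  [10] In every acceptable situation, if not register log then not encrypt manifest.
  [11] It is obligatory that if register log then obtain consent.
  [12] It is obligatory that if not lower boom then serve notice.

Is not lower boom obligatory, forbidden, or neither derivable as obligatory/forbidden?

Forbidden

By case analysis on ¬arm_system: premise 4 gives O(¬arm_system → submit_policy) and premise 3 gives O(arm_system → submit_policy), so O(submit_policy) either way.
Premise 9 is O(¬encrypt_manifest → ¬submit_policy); contrapositively O(submit_policy → encrypt_manifest). Since O(submit_policy) holds, K gives O(encrypt_manifest).
Premise 10, O(¬register_log → ¬encrypt_manifest), contraposes to O(encrypt_manifest → register_log); with O(encrypt_manifest) we get O(register_log).
Applying K to premise 11 (O(register_log → obtain_consent)) and O(register_log) yields O(obtain_consent).
With premise 5, O(obtain_consent → ¬sound_alarm), the K-axiom yields O(¬sound_alarm).
Premise 1 is O(¬sound_alarm → lower_boom); since O(¬sound_alarm), deontic closure gives O(lower_boom).
Premises 2, 6, 7, 8, 12 do not contribute to this derivation.
Thus O(lower_boom), which is F(¬lower_boom): ¬lower_boom is forbidden.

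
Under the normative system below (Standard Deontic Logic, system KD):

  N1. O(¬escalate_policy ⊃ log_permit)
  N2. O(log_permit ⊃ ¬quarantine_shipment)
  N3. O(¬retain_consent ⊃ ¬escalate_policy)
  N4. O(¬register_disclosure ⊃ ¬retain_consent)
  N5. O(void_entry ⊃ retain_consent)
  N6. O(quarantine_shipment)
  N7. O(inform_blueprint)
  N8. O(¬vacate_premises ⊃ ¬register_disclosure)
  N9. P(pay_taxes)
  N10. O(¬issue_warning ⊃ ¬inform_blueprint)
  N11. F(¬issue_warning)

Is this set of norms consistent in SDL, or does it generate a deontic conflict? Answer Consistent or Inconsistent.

Consistent

Premise 10 is O(¬issue_warning ⊃ ¬inform_blueprint), but O(¬issue_warning) is not derivable from the premises, so it does not yield O(¬inform_blueprint).
So O(¬inform_blueprint) is not derivable, and the apparent clash with O(inform_blueprint) does not arise.
A world satisfying every obligation exists (e.g. escalate_policy=true, inform_blueprint=true, issue_warning=true, log_permit=false, pay_taxes=false, quarantine_shipment=true, register_disclosure=true, retain_consent=true, vacate_premises=true, void_entry=false); no atom is both obligatory and forbidden, so the set is consistent.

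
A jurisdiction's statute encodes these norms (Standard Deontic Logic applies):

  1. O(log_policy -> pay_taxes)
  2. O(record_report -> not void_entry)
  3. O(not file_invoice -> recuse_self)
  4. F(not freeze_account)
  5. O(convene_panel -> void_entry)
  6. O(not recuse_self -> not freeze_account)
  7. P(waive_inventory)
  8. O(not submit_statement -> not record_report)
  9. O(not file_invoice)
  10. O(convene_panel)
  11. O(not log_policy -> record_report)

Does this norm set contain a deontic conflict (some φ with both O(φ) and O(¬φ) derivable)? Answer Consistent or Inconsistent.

Consistent

Premise 6 is O(not recuse_self -> not freeze_account), but O(not recuse_self) is not derivable from the premises, so it does not yield O(not freeze_account).
So O(not freeze_account) is not derivable, and the apparent clash with O(freeze_account) does not arise.
A world satisfying every obligation exists (e.g. convene_panel=true, file_invoice=false, freeze_account=true, log_policy=true, pay_taxes=true, record_report=false, recuse_self=true, submit_statement=false, void_entry=true, waive_inventory=false); no atom is both obligatory and forbidden, so the set is consistent.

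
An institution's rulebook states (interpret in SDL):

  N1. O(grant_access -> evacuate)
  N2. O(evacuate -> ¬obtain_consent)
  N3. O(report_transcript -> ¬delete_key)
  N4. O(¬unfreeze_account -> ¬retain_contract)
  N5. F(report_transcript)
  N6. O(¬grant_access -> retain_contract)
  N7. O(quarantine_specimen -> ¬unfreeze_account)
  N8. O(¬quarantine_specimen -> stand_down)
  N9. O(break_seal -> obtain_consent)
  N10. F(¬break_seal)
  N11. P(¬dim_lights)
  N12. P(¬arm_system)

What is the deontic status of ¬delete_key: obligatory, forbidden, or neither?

Premise 3 is O(report_transcript -> ¬delete_key), but O(report_transcript) is not derivable from the premises, so it does not yield O(¬delete_key).
No premise or chain of K-axiom applications forces O(¬delete_key), and none forces O(delete_key). So ¬delete_key is neither obligatory nor forbidden under these norms.

Neither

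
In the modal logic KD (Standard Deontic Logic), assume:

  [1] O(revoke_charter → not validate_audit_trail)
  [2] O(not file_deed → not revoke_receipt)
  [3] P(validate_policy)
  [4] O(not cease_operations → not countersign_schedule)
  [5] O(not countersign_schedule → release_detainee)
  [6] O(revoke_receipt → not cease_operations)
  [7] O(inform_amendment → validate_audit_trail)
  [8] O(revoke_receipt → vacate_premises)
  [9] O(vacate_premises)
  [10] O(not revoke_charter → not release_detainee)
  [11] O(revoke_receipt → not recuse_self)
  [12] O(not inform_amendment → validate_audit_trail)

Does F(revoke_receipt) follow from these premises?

By case analysis on not inform_amendment: premise 12 gives O(not inform_amendment → validate_audit_trail) and premise 7 gives O(inform_amendment → validate_audit_trail), so O(validate_audit_trail) either way.
The contrapositive of premise 1 (O(revoke_charter → not validate_audit_trail)) is O(validate_audit_trail → not revoke_charter), and O(validate_audit_trail) is already established, so O(not revoke_charter).
With premise 10, O(not revoke_charter → not release_detainee), the K-axiom yields O(not release_detainee).
Premise 5, O(not countersign_schedule → release_detainee), contraposes to O(not release_detainee → countersign_schedule); with O(not release_detainee) we get O(countersign_schedule).
The contrapositive of premise 4 (O(not cease_operations → not countersign_schedule)) is O(countersign_schedule → cease_operations), and O(countersign_schedule) is already established, so O(cease_operations).
The contrapositive of premise 6 (O(revoke_receipt → not cease_operations)) is O(cease_operations → not revoke_receipt), and O(cease_operations) is already established, so O(not revoke_receipt).
Premises 2, 3, 8, 9, 11 do not contribute to this derivation.
So O(not revoke_receipt) holds, i.e. F(revoke_receipt). The claim follows.

Yes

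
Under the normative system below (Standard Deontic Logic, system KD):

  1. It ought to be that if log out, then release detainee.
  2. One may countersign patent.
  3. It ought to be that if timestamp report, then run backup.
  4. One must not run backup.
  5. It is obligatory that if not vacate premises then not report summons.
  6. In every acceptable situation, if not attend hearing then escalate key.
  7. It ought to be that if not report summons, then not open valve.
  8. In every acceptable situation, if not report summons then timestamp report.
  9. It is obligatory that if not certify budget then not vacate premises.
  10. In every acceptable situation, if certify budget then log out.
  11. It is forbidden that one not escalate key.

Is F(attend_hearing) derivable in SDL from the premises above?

Premise 6 is O(¬attend_hearing → escalate_key); even if O(escalate_key) held, inferring O(¬attend_hearing) would be affirming the consequent — invalid.
No other premise forces O(¬attend_hearing). An ideal world satisfying every premise can still have attend_hearing true, so F(attend_hearing) is not derivable.

No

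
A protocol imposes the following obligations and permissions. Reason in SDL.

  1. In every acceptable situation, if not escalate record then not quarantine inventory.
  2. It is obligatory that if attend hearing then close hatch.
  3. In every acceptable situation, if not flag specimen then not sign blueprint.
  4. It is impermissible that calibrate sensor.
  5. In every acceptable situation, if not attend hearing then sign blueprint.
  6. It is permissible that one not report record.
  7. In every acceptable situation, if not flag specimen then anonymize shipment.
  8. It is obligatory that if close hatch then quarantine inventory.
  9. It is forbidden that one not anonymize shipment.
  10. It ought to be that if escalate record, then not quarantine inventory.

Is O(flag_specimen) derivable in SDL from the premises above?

Premises 1 and 10 cover both cases: O(¬escalate_record → ¬quarantine_inventory) and O(escalate_record → ¬quarantine_inventory). Since ¬escalate_record ∨ escalate_record is a tautology, O(¬quarantine_inventory) follows.
The contrapositive of premise 8 (O(close_hatch → quarantine_inventory)) is O(¬quarantine_inventory → ¬close_hatch), and O(¬quarantine_inventory) is already established, so O(¬close_hatch).
The contrapositive of premise 2 (O(attend_hearing → close_hatch)) is O(¬close_hatch → ¬attend_hearing), and O(¬close_hatch) is already established, so O(¬attend_hearing).
With premise 5, O(¬attend_hearing → sign_blueprint), the K-axiom yields O(sign_blueprint).
Premise 3, O(¬flag_specimen → ¬sign_blueprint), contraposes to O(sign_blueprint → flag_specimen); with O(sign_blueprint) we get O(flag_specimen).
Premises 4, 6, 7, 9 do not contribute to this derivation.
So O(flag_specimen) follows.

Yes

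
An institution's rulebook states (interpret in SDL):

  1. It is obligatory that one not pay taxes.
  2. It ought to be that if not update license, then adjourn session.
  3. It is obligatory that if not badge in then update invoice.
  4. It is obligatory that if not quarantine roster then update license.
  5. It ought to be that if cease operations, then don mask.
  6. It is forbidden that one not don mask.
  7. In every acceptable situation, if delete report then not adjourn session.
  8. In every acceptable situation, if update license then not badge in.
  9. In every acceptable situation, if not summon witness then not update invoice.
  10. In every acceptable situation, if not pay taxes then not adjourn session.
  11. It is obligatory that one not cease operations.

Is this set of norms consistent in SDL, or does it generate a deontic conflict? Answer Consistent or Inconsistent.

Consistent

Premise 5 is O(cease_operations → don_mask); even if O(don_mask) held, inferring O(cease_operations) would be affirming the consequent — invalid.
So O(cease_operations) is not derivable, and the apparent clash with O(¬cease_operations) does not arise.
A world satisfying every obligation exists (e.g. adjourn_session=false, badge_in=false, cease_operations=false, delete_report=false, don_mask=true, pay_taxes=false, quarantine_roster=false, summon_witness=true, update_invoice=true, update_license=true); no atom is both obligatory and forbidden, so the set is consistent.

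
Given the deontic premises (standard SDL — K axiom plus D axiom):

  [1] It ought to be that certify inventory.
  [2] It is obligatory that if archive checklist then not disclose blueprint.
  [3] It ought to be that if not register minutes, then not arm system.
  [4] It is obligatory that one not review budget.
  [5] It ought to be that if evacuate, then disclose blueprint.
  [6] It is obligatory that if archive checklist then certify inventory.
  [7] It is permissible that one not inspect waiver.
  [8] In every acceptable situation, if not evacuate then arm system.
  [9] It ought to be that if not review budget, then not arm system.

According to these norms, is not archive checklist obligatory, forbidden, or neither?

From premise 4 we have O(¬review_budget).
Premise 9 is O(¬review_budget → ¬arm_system); since O(¬review_budget), deontic closure gives O(¬arm_system).
Premise 8 is O(¬evacuate → arm_system); contrapositively O(¬arm_system → evacuate). Since O(¬arm_system) holds, K gives O(evacuate).
Applying K to premise 5 (O(evacuate → disclose_blueprint)) and O(evacuate) yields O(disclose_blueprint).
Premise 2, O(archive_checklist → ¬disclose_blueprint), contraposes to O(disclose_blueprint → ¬archive_checklist); with O(disclose_blueprint) we get O(¬archive_checklist).
Premises 1, 3, 6, 7 do not contribute to this derivation.
Hence ¬archive_checklist is obligatory.

Obligatory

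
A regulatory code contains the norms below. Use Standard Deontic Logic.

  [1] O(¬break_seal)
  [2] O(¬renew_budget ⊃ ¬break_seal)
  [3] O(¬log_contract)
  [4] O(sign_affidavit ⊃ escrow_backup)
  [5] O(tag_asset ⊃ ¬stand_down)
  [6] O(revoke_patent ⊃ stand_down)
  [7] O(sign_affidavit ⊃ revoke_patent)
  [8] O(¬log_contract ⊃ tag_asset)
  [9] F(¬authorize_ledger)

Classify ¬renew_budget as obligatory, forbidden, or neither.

Neither

Premise 2 is O(¬renew_budget ⊃ ¬break_seal); even if O(¬break_seal) held, inferring O(¬renew_budget) would be affirming the consequent — invalid.
No premise or chain of K-axiom applications forces O(¬renew_budget), and none forces O(renew_budget). So ¬renew_budget is neither obligatory nor forbidden under these norms.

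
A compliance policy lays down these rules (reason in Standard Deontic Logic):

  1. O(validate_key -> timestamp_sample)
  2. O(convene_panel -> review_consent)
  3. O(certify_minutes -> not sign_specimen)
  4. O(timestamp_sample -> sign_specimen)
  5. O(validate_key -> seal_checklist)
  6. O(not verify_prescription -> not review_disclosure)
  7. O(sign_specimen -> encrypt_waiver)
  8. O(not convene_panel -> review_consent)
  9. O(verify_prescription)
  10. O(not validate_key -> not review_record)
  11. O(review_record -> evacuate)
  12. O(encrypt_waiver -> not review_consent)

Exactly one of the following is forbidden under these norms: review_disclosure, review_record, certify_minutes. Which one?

review_record

Premises 8 and 2 are O(not convene_panel -> review_consent) and O(convene_panel -> review_consent); every ideal world satisfies not convene_panel or convene_panel, so in either case review_consent holds — hence O(review_consent).
The contrapositive of premise 12 (O(encrypt_waiver -> not review_consent)) is O(review_consent -> not encrypt_waiver), and O(review_consent) is already established, so O(not encrypt_waiver).
Premise 7, O(sign_specimen -> encrypt_waiver), contraposes to O(not encrypt_waiver -> not sign_specimen); with O(not encrypt_waiver) we get O(not sign_specimen).
Premise 4, O(timestamp_sample -> sign_specimen), contraposes to O(not sign_specimen -> not timestamp_sample); with O(not sign_specimen) we get O(not timestamp_sample).
Premise 1, O(validate_key -> timestamp_sample), contraposes to O(not timestamp_sample -> not validate_key); with O(not timestamp_sample) we get O(not validate_key).
From O(not validate_key) and premise 10, O(not validate_key -> not review_record), we obtain O(not review_record).
So O(not review_record) holds, i.e. review_record is forbidden. None of the other listed options is forbidden under the premises.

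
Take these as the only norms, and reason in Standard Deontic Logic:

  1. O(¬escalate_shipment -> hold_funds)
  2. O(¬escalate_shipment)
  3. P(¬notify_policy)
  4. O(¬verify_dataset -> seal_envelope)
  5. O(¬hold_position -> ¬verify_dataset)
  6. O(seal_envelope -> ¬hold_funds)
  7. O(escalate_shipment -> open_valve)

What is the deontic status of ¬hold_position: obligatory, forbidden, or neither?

Premise 2 states O(¬escalate_shipment) outright.
Premise 1 is O(¬escalate_shipment -> hold_funds); since O(¬escalate_shipment), deontic closure gives O(hold_funds).
The contrapositive of premise 6 (O(seal_envelope -> ¬hold_funds)) is O(hold_funds -> ¬seal_envelope), and O(hold_funds) is already established, so O(¬seal_envelope).
Premise 4, O(¬verify_dataset -> seal_envelope), contraposes to O(¬seal_envelope -> verify_dataset); with O(¬seal_envelope) we get O(verify_dataset).
The contrapositive of premise 5 (O(¬hold_position -> ¬verify_dataset)) is O(verify_dataset -> hold_position), and O(verify_dataset) is already established, so O(hold_position).
Premises 3, 7 do not contribute to this derivation.
Thus O(hold_position), which is F(¬hold_position): ¬hold_position is forbidden.

Forbidden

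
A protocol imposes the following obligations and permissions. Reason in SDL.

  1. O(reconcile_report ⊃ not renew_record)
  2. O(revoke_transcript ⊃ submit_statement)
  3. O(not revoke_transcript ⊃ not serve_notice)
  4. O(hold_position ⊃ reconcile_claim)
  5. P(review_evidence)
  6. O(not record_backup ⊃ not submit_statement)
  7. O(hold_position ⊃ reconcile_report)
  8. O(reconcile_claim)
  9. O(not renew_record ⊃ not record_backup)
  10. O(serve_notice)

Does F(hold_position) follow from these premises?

Yes

From premise 10 we have O(serve_notice).
Premise 3 is O(not revoke_transcript ⊃ not serve_notice); contrapositively O(serve_notice ⊃ revoke_transcript). Since O(serve_notice) holds, K gives O(revoke_transcript).
From O(revoke_transcript) and premise 2, O(revoke_transcript ⊃ submit_statement), we obtain O(submit_statement).
The contrapositive of premise 6 (O(not record_backup ⊃ not submit_statement)) is O(submit_statement ⊃ record_backup), and O(submit_statement) is already established, so O(record_backup).
Premise 9 is O(not renew_record ⊃ not record_backup); contrapositively O(record_backup ⊃ renew_record). Since O(record_backup) holds, K gives O(renew_record).
Premise 1 is O(reconcile_report ⊃ not renew_record); contrapositively O(renew_record ⊃ not reconcile_report). Since O(renew_record) holds, K gives O(not reconcile_report).
The contrapositive of premise 7 (O(hold_position ⊃ reconcile_report)) is O(not reconcile_report ⊃ not hold_position), and O(not reconcile_report) is already established, so O(not hold_position).
Premises 4, 5, 8 do not contribute to this derivation.
So O(not hold_position) holds, i.e. F(hold_position). The claim follows.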